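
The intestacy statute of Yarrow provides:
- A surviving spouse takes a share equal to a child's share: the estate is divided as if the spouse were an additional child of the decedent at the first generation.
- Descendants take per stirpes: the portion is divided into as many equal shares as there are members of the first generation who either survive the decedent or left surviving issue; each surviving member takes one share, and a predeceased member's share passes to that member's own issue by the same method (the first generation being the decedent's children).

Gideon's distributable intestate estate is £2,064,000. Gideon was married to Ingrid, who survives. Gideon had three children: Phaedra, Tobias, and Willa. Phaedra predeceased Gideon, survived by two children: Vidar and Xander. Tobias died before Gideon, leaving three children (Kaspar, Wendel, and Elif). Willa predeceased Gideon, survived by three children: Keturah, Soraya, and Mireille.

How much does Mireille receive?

The spouse counts as an additional share at the children's level, so there are 4 primary shares of £516,000. Ingrid takes one such share (£516,000).
The children's combined portion (£1,548,000) is divided into 3 shares of £516,000: Phaedra's £516,000 share passes to Phaedra's issue; Tobias's £516,000 share passes to Tobias's issue; Willa's £516,000 share passes to Willa's issue.
Phaedra's share (£516,000) is divided into 2 shares of £258,000: Vidar and Xander each take £258,000.
Tobias's share (£516,000) is divided into 3 shares of £172,000: Kaspar, Wendel, and Elif each take £172,000.
Willa's share (£516,000) is divided into 3 shares of £172,000: Keturah, Soraya, and Mireille each take £172,000.

Mireille receives £172,000.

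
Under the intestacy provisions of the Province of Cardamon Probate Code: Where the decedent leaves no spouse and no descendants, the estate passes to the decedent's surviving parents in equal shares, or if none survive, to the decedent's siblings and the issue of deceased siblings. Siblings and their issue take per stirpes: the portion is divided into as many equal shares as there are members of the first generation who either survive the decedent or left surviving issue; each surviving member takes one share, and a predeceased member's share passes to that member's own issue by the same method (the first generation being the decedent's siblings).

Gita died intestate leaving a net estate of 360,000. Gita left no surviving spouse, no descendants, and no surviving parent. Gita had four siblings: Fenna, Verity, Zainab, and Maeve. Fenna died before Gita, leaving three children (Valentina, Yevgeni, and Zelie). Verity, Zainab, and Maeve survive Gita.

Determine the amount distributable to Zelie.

Zelie receives 30,000.

The entire 360,000 passes to the siblings and their issue.
That amount (360,000) is divided into 4 shares of 90,000: Verity, Zainab, and Maeve each take 90,000; Fenna's 90,000 share passes to Fenna's issue.
Fenna's share (90,000) is divided into 3 shares of 30,000: Valentina, Yevgeni, and Zelie each take 30,000.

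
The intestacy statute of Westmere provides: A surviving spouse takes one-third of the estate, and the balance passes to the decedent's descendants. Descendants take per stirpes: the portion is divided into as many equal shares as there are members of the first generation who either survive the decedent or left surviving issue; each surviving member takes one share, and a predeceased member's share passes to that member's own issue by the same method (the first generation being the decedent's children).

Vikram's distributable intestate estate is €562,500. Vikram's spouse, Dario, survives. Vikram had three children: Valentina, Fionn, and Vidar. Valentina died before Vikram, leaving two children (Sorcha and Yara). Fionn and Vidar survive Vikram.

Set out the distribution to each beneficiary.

Dario: €187,500; Sorcha: €62,500; Yara: €62,500; Fionn: €125,000; Vidar: €125,000

Dario takes one-third of €562,500 = €187,500. The remaining €375,000 passes to the descendants.
The descendants' portion (€375,000) is divided into 3 shares of €125,000: Fionn and Vidar each take €125,000; Valentina's €125,000 share passes to Valentina's issue.
Valentina's share (€125,000) is divided into 2 shares of €62,500: Sorcha and Yara each take €62,500.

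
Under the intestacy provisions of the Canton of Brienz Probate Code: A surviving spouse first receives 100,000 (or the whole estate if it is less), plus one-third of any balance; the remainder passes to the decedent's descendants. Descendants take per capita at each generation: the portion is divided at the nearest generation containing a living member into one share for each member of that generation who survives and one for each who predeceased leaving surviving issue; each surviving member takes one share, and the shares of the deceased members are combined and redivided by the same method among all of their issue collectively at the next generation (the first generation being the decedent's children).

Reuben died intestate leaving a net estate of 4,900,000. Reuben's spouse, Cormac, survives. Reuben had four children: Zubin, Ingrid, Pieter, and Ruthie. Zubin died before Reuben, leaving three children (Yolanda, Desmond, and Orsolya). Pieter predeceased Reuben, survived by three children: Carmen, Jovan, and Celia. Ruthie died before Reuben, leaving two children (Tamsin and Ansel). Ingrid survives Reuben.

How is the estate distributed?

Cormac first takes 100,000, leaving a balance of 4,800,000. Cormac then takes one-third of the balance (1,600,000), for a total of 1,700,000. The remaining 3,200,000 passes to the descendants.
The descendants' portion (3,200,000) is divided at the children's generation into 4 shares of 800,000. Ingrid takes 800,000. The 3 shares of the deceased (Zubin, Pieter, and Ruthie) are combined into a pool of 2,400,000.
That pool (2,400,000) is divided at the grandchildren's generation equally among Yolanda, Desmond, Orsolya, Carmen, Jovan, Celia, Tamsin, and Ansel: 300,000 each.

Cormac: 1,700,000; Yolanda: 300,000; Desmond: 300,000; Orsolya: 300,000; Ingrid: 800,000; Carmen: 300,000; Jovan: 300,000; Celia: 300,000; Tamsin: 300,000; Ansel: 300,000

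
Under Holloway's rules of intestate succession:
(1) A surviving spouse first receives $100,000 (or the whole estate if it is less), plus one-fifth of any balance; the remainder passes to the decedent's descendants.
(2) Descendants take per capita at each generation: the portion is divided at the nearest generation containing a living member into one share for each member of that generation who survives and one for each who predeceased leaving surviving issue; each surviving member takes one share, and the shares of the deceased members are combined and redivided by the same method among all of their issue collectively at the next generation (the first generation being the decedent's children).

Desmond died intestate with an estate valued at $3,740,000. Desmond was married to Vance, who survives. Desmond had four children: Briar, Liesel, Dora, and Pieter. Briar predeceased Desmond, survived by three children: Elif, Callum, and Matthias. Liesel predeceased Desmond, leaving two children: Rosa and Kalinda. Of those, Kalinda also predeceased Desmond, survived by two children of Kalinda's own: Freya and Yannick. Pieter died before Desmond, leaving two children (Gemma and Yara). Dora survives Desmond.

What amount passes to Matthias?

Matthias receives $312,000.

Vance first takes $100,000, leaving a balance of $3,640,000. Vance then takes one-fifth of the balance ($728,000), for a total of $828,000. The remaining $2,912,000 passes to the descendants.
The descendants' portion ($2,912,000) is divided at the children's generation into 4 shares of $728,000. Dora takes $728,000. The 3 shares of the deceased (Briar, Liesel, and Pieter) are combined into a pool of $2,184,000.
That pool ($2,184,000) is divided at the grandchildren's generation into 7 shares of $312,000. Elif, Callum, Matthias, Rosa, Gemma, and Yara each take $312,000. The remaining share for the deceased Kalinda ($312,000) is carried to the next generation.
That pool ($312,000) is divided at the great-grandchildren's generation equally among Freya and Yannick: $156,000 each.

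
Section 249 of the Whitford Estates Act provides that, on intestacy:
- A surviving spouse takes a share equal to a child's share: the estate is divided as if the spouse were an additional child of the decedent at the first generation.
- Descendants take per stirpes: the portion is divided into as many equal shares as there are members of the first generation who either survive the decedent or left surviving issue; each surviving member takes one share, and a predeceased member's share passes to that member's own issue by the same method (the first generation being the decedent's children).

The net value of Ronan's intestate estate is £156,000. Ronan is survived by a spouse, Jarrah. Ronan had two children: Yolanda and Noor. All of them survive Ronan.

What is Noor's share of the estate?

Noor receives £52,000.

The spouse counts as an additional share at the children's level, so there are 3 primary shares of £52,000. Jarrah takes one such share (£52,000).
The children's combined portion (£104,000) is divided into 2 shares of £52,000: Yolanda and Noor each take £52,000.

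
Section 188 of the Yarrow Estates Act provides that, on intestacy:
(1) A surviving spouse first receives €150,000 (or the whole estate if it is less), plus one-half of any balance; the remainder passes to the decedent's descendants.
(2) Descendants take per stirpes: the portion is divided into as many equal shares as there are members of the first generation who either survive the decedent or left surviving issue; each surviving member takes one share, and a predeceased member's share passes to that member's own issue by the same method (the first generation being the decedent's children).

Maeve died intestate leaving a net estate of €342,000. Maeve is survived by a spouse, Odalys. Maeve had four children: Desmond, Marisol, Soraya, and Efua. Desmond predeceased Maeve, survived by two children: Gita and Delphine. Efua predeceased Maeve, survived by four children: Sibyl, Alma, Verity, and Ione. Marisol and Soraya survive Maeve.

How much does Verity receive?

Odalys first takes €150,000, leaving a balance of €192,000. Odalys then takes one-half of the balance (€96,000), for a total of €246,000. The remaining €96,000 passes to the descendants.
The descendants' portion (€96,000) is divided into 4 shares of €24,000: Marisol and Soraya each take €24,000; Desmond's €24,000 share passes to Desmond's issue; Efua's €24,000 share passes to Efua's issue.
Desmond's share (€24,000) is divided into 2 shares of €12,000: Gita and Delphine each take €12,000.
Efua's share (€24,000) is divided into 4 shares of €6,000: Sibyl, Alma, Verity, and Ione each take €6,000.

Verity receives €6,000.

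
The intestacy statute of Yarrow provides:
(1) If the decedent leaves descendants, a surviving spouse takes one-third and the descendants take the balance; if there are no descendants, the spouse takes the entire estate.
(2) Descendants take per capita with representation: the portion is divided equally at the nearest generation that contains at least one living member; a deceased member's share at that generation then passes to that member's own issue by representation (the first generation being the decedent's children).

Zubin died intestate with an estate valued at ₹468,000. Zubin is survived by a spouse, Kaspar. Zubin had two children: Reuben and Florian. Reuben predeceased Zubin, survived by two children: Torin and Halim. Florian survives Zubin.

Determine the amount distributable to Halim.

Halim receives ₹78,000.

Kaspar takes one-third of ₹468,000 = ₹156,000. The remaining ₹312,000 passes to the descendants.
The descendants' portion (₹312,000) is divided into 2 shares of ₹156,000: Florian takes ₹156,000; Reuben's ₹156,000 share passes to Reuben's issue.
Reuben's share (₹156,000) is divided into 2 shares of ₹78,000: Torin and Halim each take ₹78,000.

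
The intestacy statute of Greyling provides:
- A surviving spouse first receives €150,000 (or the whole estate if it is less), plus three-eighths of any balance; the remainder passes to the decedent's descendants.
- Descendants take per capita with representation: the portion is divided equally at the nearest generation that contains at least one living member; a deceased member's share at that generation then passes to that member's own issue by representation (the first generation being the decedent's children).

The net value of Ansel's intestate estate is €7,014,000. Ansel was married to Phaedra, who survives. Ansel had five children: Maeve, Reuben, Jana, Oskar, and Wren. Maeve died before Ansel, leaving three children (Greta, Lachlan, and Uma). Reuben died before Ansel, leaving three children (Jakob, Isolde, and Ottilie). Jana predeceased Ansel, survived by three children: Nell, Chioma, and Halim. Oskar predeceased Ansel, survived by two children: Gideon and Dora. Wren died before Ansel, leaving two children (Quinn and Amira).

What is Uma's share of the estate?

Uma receives €330,000.

Phaedra first takes €150,000, leaving a balance of €6,864,000. Phaedra then takes three-eighths of the balance (€2,574,000), for a total of €2,724,000. The remaining €4,290,000 passes to the descendants.
No child survives, so the initial division is made at the grandchildren's generation.
The descendants' portion (€4,290,000) is divided into 13 shares of €330,000: Greta, Lachlan, Uma, Jakob, Isolde, Ottilie, Nell, Chioma, Halim, Gideon, Dora, Quinn, and Amira each take €330,000.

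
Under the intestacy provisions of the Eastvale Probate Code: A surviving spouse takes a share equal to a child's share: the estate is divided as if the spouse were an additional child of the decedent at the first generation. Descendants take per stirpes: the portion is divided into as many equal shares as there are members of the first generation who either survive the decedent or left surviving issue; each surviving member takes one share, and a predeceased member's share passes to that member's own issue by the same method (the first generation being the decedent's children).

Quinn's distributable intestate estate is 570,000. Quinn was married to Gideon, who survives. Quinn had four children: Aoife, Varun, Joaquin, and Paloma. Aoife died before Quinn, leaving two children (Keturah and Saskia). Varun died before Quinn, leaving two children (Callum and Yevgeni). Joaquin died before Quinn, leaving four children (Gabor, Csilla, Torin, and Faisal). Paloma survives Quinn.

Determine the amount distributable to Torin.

The spouse counts as an additional share at the children's level, so there are 5 primary shares of 114,000. Gideon takes one such share (114,000).
The children's combined portion (456,000) is divided into 4 shares of 114,000: Paloma takes 114,000; Aoife's 114,000 share passes to Aoife's issue; Varun's 114,000 share passes to Varun's issue; Joaquin's 114,000 share passes to Joaquin's issue.
Aoife's share (114,000) is divided into 2 shares of 57,000: Keturah and Saskia each take 57,000.
Varun's share (114,000) is divided into 2 shares of 57,000: Callum and Yevgeni each take 57,000.
Joaquin's share (114,000) is divided into 4 shares of 28,500: Gabor, Csilla, Torin, and Faisal each take 28,500.

Torin receives 28,500.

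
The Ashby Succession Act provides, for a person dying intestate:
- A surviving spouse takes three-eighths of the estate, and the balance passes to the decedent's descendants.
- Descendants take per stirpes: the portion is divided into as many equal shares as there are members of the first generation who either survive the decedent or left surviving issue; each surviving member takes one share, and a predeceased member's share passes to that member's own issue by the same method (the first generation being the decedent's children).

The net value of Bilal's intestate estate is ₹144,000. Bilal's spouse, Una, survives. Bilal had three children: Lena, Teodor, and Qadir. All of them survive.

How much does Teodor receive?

Una takes three-eighths of ₹144,000 = ₹54,000. The remaining ₹90,000 passes to the descendants.
The descendants' portion (₹90,000) is divided into 3 shares of ₹30,000: Lena, Teodor, and Qadir each take ₹30,000.

Teodor receives ₹30,000.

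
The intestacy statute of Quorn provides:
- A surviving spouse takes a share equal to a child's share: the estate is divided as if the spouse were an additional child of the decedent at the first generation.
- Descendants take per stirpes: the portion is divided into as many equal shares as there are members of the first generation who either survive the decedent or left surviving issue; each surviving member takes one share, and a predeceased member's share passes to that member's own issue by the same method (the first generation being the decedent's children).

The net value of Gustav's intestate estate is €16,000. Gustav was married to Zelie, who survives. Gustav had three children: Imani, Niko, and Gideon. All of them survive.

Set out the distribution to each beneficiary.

The spouse counts as an additional share at the children's level, so there are 4 primary shares of €4,000. Zelie takes one such share (€4,000).
The children's combined portion (€12,000) is divided into 3 shares of €4,000: Imani, Niko, and Gideon each take €4,000.

Zelie: €4,000; Imani: €4,000; Niko: €4,000; Gideon: €4,000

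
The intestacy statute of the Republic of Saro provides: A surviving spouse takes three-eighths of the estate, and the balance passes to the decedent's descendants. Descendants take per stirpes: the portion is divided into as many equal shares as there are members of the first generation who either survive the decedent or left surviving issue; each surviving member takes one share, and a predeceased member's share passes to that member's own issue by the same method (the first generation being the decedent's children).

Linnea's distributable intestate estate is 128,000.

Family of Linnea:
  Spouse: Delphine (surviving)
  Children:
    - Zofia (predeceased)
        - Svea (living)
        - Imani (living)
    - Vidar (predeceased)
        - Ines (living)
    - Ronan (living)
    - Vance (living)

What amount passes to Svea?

Svea receives 10,000.

Delphine takes three-eighths of 128,000 = 48,000. The remaining 80,000 passes to the descendants.
The descendants' portion (80,000) is divided into 4 shares of 20,000: Ronan and Vance each take 20,000; Zofia's 20,000 share passes to Zofia's issue; Vidar's 20,000 share passes to Vidar's issue.
Zofia's share (20,000) is divided into 2 shares of 10,000: Svea and Imani each take 10,000.
Vidar's share (20,000) passes entirely to Ines.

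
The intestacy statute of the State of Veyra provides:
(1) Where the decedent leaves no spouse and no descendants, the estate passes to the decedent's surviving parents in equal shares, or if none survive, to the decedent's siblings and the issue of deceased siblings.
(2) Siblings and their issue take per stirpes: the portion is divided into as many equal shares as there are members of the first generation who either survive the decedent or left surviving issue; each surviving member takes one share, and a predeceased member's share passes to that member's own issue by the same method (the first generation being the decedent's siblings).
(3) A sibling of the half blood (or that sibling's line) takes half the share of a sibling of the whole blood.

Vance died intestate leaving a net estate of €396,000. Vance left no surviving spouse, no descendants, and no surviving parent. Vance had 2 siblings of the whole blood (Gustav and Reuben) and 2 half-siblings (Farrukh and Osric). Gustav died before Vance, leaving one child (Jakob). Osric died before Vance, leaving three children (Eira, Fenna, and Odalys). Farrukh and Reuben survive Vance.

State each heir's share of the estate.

Jakob: €132,000; Farrukh: €66,000; Reuben: €132,000; Eira: €22,000; Fenna: €22,000; Odalys: €22,000

The entire €396,000 passes to the siblings and their issue.
Counting each half-blood sibling's line as half a unit, there are 3 units in €396,000, so one unit is €132,000. Whole-blood lines (Gustav and Reuben) take €132,000 each; half-blood lines (Farrukh and Osric) take €66,000 each.
Gustav's share (€132,000) passes entirely to Jakob.
Osric's share (€66,000) is divided into 3 shares of €22,000: Eira, Fenna, and Odalys each take €22,000.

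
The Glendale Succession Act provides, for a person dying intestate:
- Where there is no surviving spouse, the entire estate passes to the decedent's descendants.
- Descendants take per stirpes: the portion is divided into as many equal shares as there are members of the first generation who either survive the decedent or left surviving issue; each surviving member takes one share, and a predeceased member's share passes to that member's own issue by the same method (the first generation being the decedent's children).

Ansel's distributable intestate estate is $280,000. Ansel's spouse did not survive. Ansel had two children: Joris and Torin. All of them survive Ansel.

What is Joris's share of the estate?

Joris receives $140,000.

The entire $280,000 passes to the descendants.
That amount ($280,000) is divided into 2 shares of $140,000: Joris and Torin each take $140,000.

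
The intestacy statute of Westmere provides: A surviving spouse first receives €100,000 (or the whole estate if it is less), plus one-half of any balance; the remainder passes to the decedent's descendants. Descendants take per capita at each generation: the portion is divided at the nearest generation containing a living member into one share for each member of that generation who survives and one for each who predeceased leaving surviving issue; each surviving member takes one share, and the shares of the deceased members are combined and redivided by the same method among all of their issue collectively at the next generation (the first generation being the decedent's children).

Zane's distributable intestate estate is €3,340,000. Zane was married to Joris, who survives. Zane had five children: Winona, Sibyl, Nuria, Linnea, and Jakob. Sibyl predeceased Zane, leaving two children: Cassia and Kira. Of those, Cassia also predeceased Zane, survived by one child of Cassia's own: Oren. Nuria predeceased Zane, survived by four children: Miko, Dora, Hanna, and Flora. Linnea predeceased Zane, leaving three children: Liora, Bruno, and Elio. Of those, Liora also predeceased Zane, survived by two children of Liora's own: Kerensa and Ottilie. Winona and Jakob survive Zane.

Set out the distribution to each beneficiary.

Joris: €1,720,000; Winona: €324,000; Oren: €72,000; Kira: €108,000; Miko: €108,000; Dora: €108,000; Hanna: €108,000; Flora: €108,000; Kerensa: €72,000; Ottilie: €72,000; Bruno: €108,000; Elio: €108,000; Jakob: €324,000

Joris first takes €100,000, leaving a balance of €3,240,000. Joris then takes one-half of the balance (€1,620,000), for a total of €1,720,000. The remaining €1,620,000 passes to the descendants.
The descendants' portion (€1,620,000) is divided at the children's generation into 5 shares of €324,000. Winona and Jakob each take €324,000. The 3 shares of the deceased (Sibyl, Nuria, and Linnea) are combined into a pool of €972,000.
That pool (€972,000) is divided at the grandchildren's generation into 9 shares of €108,000. Kira, Miko, Dora, Hanna, Flora, Bruno, and Elio each take €108,000. The 2 shares of the deceased (Cassia and Liora) are combined into a pool of €216,000.
That pool (€216,000) is divided at the great-grandchildren's generation equally among Oren, Kerensa, and Ottilie: €72,000 each.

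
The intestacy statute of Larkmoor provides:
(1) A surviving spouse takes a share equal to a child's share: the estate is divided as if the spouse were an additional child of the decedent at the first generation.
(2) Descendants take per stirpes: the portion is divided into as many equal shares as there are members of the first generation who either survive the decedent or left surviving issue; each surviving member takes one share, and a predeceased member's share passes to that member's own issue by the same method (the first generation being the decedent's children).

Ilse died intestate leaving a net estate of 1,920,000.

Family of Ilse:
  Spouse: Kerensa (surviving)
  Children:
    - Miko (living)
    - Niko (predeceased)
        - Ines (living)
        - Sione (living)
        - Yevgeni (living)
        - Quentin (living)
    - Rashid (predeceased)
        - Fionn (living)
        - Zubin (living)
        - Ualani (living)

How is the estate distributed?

The spouse counts as an additional share at the children's level, so there are 4 primary shares of 480,000. Kerensa takes one such share (480,000).
The children's combined portion (1,440,000) is divided into 3 shares of 480,000: Miko takes 480,000; Niko's 480,000 share passes to Niko's issue; Rashid's 480,000 share passes to Rashid's issue.
Niko's share (480,000) is divided into 4 shares of 120,000: Ines, Sione, Yevgeni, and Quentin each take 120,000.
Rashid's share (480,000) is divided into 3 shares of 160,000: Fionn, Zubin, and Ualani each take 160,000.

Kerensa: 480,000; Miko: 480,000; Ines: 120,000; Sione: 120,000; Yevgeni: 120,000; Quentin: 120,000; Fionn: 160,000; Zubin: 160,000; Ualani: 160,000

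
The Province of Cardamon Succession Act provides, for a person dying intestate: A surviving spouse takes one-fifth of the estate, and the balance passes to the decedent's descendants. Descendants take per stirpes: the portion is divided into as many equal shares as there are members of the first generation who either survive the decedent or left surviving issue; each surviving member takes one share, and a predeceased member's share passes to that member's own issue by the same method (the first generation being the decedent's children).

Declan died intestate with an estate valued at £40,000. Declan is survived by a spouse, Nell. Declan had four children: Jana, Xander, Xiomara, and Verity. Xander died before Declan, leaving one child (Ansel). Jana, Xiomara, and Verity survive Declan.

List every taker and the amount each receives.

Nell takes one-fifth of £40,000 = £8,000. The remaining £32,000 passes to the descendants.
The descendants' portion (£32,000) is divided into 4 shares of £8,000: Jana, Xiomara, and Verity each take £8,000; Xander's £8,000 share passes to Xander's issue.
Xander's share (£8,000) passes entirely to Ansel.

Nell: £8,000; Jana: £8,000; Ansel: £8,000; Xiomara: £8,000; Verity: £8,000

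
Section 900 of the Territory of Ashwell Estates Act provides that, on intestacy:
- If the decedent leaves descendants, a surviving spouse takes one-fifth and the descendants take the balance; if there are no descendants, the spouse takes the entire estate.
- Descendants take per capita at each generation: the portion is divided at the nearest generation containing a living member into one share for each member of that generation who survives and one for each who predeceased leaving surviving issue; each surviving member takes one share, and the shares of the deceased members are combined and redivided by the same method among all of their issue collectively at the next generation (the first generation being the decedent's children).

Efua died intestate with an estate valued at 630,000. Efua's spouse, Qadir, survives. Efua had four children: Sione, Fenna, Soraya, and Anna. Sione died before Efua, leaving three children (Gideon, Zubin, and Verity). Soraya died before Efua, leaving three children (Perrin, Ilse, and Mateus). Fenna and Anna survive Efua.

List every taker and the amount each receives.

Qadir: 126,000; Gideon: 42,000; Zubin: 42,000; Verity: 42,000; Fenna: 126,000; Perrin: 42,000; Ilse: 42,000; Mateus: 42,000; Anna: 126,000

Qadir takes one-fifth of 630,000 = 126,000. The remaining 504,000 passes to the descendants.
The descendants' portion (504,000) is divided at the children's generation into 4 shares of 126,000. Fenna and Anna each take 126,000. The 2 shares of the deceased (Sione and Soraya) are combined into a pool of 252,000.
That pool (252,000) is divided at the grandchildren's generation equally among Gideon, Zubin, Verity, Perrin, Ilse, and Mateus: 42,000 each.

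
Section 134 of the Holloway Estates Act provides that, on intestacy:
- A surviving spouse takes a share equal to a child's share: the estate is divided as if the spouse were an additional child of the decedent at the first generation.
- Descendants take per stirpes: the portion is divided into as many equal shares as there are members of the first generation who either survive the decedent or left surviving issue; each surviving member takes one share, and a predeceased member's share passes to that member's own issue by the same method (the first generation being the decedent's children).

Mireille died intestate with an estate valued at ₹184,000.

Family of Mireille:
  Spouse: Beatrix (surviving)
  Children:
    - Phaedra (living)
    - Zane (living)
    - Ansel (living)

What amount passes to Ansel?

The spouse counts as an additional share at the children's level, so there are 4 primary shares of ₹46,000. Beatrix takes one such share (₹46,000).
The children's combined portion (₹138,000) is divided into 3 shares of ₹46,000: Phaedra, Zane, and Ansel each take ₹46,000.

Ansel receives ₹46,000.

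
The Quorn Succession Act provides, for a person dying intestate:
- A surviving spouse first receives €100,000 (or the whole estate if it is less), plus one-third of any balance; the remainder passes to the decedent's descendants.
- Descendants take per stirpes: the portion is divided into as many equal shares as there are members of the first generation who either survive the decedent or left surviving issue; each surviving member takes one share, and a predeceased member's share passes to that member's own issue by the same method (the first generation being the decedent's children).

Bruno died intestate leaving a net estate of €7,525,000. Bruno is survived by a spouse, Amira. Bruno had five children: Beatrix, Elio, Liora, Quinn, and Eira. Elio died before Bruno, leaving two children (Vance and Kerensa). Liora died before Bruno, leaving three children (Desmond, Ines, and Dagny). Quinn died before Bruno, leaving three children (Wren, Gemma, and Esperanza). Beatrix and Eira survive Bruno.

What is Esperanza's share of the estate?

Amira first takes €100,000, leaving a balance of €7,425,000. Amira then takes one-third of the balance (€2,475,000), for a total of €2,575,000. The remaining €4,950,000 passes to the descendants.
The descendants' portion (€4,950,000) is divided into 5 shares of €990,000: Beatrix and Eira each take €990,000; Elio's €990,000 share passes to Elio's issue; Liora's €990,000 share passes to Liora's issue; Quinn's €990,000 share passes to Quinn's issue.
Elio's share (€990,000) is divided into 2 shares of €495,000: Vance and Kerensa each take €495,000.
Liora's share (€990,000) is divided into 3 shares of €330,000: Desmond, Ines, and Dagny each take €330,000.
Quinn's share (€990,000) is divided into 3 shares of €330,000: Wren, Gemma, and Esperanza each take €330,000.

Esperanza receives €330,000.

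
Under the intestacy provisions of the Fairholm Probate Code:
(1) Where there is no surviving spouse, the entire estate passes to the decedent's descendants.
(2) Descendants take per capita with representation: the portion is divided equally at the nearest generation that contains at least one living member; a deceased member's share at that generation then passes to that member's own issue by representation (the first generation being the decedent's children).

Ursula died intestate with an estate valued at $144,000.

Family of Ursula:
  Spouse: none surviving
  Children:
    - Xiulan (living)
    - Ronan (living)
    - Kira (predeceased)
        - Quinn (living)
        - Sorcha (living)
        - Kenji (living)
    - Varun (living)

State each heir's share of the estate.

Xiulan: $36,000; Ronan: $36,000; Quinn: $12,000; Sorcha: $12,000; Kenji: $12,000; Varun: $36,000

The entire $144,000 passes to the descendants.
That amount ($144,000) is divided into 4 shares of $36,000: Xiulan, Ronan, and Varun each take $36,000; Kira's $36,000 share passes to Kira's issue.
Kira's share ($36,000) is divided into 3 shares of $12,000: Quinn, Sorcha, and Kenji each take $12,000.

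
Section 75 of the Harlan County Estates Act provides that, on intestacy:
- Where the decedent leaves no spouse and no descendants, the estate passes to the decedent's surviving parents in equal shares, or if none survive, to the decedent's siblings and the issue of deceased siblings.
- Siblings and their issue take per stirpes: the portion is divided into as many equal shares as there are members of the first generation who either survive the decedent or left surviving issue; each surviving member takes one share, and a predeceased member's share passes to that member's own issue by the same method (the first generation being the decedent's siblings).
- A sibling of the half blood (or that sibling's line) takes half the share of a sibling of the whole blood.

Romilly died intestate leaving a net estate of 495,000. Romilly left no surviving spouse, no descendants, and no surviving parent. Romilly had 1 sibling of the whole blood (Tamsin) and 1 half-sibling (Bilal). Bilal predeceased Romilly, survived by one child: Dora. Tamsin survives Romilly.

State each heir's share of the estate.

The entire 495,000 passes to the siblings and their issue.
Counting each half-blood sibling's line as half a unit, there are 3/2 units in 495,000, so one unit is 330,000. Whole-blood lines (Tamsin) take 330,000 each; half-blood lines (Bilal) take 165,000 each.
Bilal's share (165,000) passes entirely to Dora.

Tamsin: 330,000; Dora: 165,000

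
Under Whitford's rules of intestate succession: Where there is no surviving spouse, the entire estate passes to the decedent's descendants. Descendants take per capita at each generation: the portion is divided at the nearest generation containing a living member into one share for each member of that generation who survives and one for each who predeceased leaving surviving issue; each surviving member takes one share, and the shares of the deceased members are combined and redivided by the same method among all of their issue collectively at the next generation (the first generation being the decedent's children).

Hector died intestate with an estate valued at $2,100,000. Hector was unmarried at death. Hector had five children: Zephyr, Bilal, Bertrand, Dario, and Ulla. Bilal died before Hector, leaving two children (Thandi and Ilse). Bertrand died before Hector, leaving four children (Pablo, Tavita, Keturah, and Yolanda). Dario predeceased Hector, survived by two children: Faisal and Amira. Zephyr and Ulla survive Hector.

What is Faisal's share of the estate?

Faisal receives $157,500.

The entire $2,100,000 passes to the descendants.
That amount ($2,100,000) is divided at the children's generation into 5 shares of $420,000. Zephyr and Ulla each take $420,000. The 3 shares of the deceased (Bilal, Bertrand, and Dario) are combined into a pool of $1,260,000.
That pool ($1,260,000) is divided at the grandchildren's generation equally among Thandi, Ilse, Pablo, Tavita, Keturah, Yolanda, Faisal, and Amira: $157,500 each.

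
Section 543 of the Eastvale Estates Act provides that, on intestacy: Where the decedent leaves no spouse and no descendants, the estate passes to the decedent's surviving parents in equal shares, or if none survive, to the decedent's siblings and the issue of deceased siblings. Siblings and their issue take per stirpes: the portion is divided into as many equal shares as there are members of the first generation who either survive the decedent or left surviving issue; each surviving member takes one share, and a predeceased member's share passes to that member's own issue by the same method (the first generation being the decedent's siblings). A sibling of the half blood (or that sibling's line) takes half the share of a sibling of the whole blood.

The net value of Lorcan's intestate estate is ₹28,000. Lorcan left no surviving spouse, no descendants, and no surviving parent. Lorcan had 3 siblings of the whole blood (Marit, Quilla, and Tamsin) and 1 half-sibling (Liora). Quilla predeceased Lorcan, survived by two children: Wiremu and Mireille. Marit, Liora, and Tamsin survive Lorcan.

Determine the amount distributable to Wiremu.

Wiremu receives ₹4,000.

The entire ₹28,000 passes to the siblings and their issue.
Counting each half-blood sibling's line as half a unit, there are 7/2 units in ₹28,000, so one unit is ₹8,000. Whole-blood lines (Marit, Quilla, and Tamsin) take ₹8,000 each; half-blood lines (Liora) take ₹4,000 each.
Quilla's share (₹8,000) is divided into 2 shares of ₹4,000: Wiremu and Mireille each take ₹4,000.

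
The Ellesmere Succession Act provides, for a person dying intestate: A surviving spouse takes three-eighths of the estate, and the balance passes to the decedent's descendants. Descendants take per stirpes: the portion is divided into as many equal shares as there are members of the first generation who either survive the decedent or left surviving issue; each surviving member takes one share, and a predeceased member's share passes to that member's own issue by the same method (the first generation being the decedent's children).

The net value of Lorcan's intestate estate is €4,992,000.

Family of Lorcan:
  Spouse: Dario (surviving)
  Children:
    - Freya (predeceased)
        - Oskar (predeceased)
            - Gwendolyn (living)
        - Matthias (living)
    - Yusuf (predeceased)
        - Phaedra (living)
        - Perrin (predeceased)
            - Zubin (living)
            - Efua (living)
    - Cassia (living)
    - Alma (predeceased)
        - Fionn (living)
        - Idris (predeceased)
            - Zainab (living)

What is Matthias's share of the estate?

Matthias receives €390,000.

Dario takes three-eighths of €4,992,000 = €1,872,000. The remaining €3,120,000 passes to the descendants.
The descendants' portion (€3,120,000) is divided into 4 shares of €780,000: Cassia takes €780,000; Freya's €780,000 share passes to Freya's issue; Yusuf's €780,000 share passes to Yusuf's issue; Alma's €780,000 share passes to Alma's issue.
Freya's share (€780,000) is divided into 2 shares of €390,000: Matthias takes €390,000; Oskar's €390,000 share passes to Oskar's issue.
Oskar's share (€390,000) passes entirely to Gwendolyn.
Yusuf's share (€780,000) is divided into 2 shares of €390,000: Phaedra takes €390,000; Perrin's €390,000 share passes to Perrin's issue.
Perrin's share (€390,000) is divided into 2 shares of €195,000: Zubin and Efua each take €195,000.
Alma's share (€780,000) is divided into 2 shares of €390,000: Fionn takes €390,000; Idris's €390,000 share passes to Idris's issue.
Idris's share (€390,000) passes entirely to Zainab.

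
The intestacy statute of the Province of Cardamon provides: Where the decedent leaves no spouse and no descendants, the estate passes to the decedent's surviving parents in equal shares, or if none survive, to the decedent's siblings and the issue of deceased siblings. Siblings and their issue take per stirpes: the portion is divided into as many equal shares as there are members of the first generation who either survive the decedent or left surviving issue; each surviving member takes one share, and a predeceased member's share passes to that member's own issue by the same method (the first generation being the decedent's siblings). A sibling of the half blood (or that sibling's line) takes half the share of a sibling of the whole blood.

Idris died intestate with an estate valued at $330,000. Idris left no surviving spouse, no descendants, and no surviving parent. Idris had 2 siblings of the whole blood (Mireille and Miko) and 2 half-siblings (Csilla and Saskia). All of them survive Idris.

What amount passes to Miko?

The entire $330,000 passes to the siblings and their issue.
Counting each half-blood sibling's line as half a unit, there are 3 units in $330,000, so one unit is $110,000. Whole-blood lines (Mireille and Miko) take $110,000 each; half-blood lines (Csilla and Saskia) take $55,000 each.

Miko receives $110,000.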